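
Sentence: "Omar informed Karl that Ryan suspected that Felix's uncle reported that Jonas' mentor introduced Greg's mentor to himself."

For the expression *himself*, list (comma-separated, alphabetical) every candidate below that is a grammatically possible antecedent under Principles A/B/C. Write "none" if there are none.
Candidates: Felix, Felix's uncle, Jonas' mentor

Jonas' mentor

*himself* is a reflexive; Principle A requires it to be bound within its binding domain — the clause headed by 'introduced'.
— Felix: possessor inside the subject DP of the clause headed by 'reported'; does not c-command the reflexive — cannot bind it (Principle A).
— Felix's uncle: subject of the clause headed by 'reported'; c-commands the reflexive but lies outside its binding domain — cannot bind it (Principle A).
— Jonas' mentor: subject of the clause headed by 'introduced'; c-commands the reflexive within its binding domain — allowed (Principle A).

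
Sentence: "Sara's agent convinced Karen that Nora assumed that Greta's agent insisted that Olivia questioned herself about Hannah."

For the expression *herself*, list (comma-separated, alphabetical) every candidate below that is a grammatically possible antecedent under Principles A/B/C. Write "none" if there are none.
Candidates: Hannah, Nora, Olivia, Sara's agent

Olivia

*herself* is a reflexive; Principle A requires it to be bound within its binding domain — the clause headed by 'questioned'.
— Hannah: second object of the clause headed by 'questioned'; does not c-command the reflexive — cannot bind it (Principle A).
— Nora: subject of the clause headed by 'assumed'; c-commands the reflexive but lies outside its binding domain — cannot bind it (Principle A).
— Olivia: subject of the clause headed by 'questioned'; c-commands the reflexive within its binding domain — allowed (Principle A).
— Sara's agent: subject of the matrix clause; c-commands the reflexive but lies outside its binding domain — cannot bind it (Principle A).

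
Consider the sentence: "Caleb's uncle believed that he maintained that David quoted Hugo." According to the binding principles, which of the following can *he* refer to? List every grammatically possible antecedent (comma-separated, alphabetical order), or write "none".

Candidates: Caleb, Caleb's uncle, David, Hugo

*he* is a pronoun; Principle B requires it to be free in its binding domain — the clause headed by 'maintained'.
— Caleb: possessor inside the subject DP of the matrix clause; does not c-command the pronoun — Principle B does not apply; allowed.
— Caleb's uncle: subject of the matrix clause; c-commands the pronoun but lies outside its binding domain — allowed.
— David: subject of the clause headed by 'quoted'; is c-commanded by the pronoun; coreference would bind this R-expression — blocked (Principle C).
— Hugo: object of the clause headed by 'quoted'; is c-commanded by the pronoun; coreference would bind this R-expression — blocked (Principle C).

Caleb, Caleb's uncle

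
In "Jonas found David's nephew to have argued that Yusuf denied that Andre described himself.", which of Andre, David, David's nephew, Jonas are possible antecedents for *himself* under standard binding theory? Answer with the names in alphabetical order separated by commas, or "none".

*himself* is a reflexive; Principle A requires it to be bound within its binding domain — the clause headed by 'described'.
— Andre: subject of the clause headed by 'described'; c-commands the reflexive within its binding domain — allowed (Principle A).
— David: possessor inside the subject DP of the clause headed by 'argued'; does not c-command the reflexive — cannot bind it (Principle A).
— David's nephew: subject of the clause headed by 'argued'; c-commands the reflexive but lies outside its binding domain — cannot bind it (Principle A).
— Jonas: subject of the matrix clause; c-commands the reflexive but lies outside its binding domain — cannot bind it (Principle A).

Andre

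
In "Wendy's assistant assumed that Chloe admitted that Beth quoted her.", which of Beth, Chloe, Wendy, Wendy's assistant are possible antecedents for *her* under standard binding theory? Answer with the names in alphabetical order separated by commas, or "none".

*her* is a pronoun; Principle B requires it to be free in its binding domain — the clause headed by 'quoted'.
— Beth: subject of the clause headed by 'quoted'; c-commands the pronoun within its binding domain — blocked (Principle B).
— Chloe: subject of the clause headed by 'admitted'; c-commands the pronoun but lies outside its binding domain — allowed.
— Wendy: possessor inside the subject DP of the matrix clause; does not c-command the pronoun — Principle B does not apply; allowed.
— Wendy's assistant: subject of the matrix clause; c-commands the pronoun but lies outside its binding domain — allowed.

Chloe, Wendy, Wendy's assistant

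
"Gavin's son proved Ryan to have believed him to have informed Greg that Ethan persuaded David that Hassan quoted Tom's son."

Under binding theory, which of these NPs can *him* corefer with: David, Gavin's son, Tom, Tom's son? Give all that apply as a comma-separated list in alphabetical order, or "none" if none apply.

*him* is a pronoun; Principle B requires it to be free in its binding domain — the clause headed by 'believed'.
— David: object of the clause headed by 'persuaded'; is c-commanded by the pronoun; coreference would bind this R-expression — blocked (Principle C).
— Gavin's son: subject of the matrix clause; c-commands the pronoun but lies outside its binding domain — allowed.
— Tom: possessor inside the object DP of the clause headed by 'quoted'; is c-commanded by the pronoun; coreference would bind this R-expression — blocked (Principle C).
— Tom's son: object of the clause headed by 'quoted'; is c-commanded by the pronoun; coreference would bind this R-expression — blocked (Principle C).

Gavin's son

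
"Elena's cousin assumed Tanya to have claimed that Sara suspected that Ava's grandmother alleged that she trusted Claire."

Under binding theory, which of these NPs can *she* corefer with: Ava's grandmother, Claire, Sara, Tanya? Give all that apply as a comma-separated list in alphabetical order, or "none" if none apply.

Ava's grandmother, Sara, Tanya

*she* is a pronoun; Principle B requires it to be free in its binding domain — the clause headed by 'trusted'.
— Ava's grandmother: subject of the clause headed by 'alleged'; c-commands the pronoun but lies outside its binding domain — allowed.
— Claire: object of the clause headed by 'trusted'; is c-commanded by the pronoun; coreference would bind this R-expression — blocked (Principle C).
— Sara: subject of the clause headed by 'suspected'; c-commands the pronoun but lies outside its binding domain — allowed.
— Tanya: subject of the clause headed by 'claimed'; c-commands the pronoun but lies outside its binding domain — allowed.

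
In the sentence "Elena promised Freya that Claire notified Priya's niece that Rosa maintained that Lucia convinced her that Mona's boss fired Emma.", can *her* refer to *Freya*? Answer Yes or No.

Yes

*her* is a pronoun; Principle B requires it to be free in its binding domain — the clause headed by 'convinced'.
— Freya: object of the matrix clause; c-commands the pronoun but lies outside its binding domain — allowed.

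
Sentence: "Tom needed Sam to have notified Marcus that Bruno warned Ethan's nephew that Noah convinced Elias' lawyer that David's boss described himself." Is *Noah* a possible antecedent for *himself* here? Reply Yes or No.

No

*himself* is a reflexive; Principle A requires it to be bound within its binding domain — the clause headed by 'described'.
— Noah: subject of the clause headed by 'convinced'; c-commands the reflexive but lies outside its binding domain — cannot bind it (Principle A).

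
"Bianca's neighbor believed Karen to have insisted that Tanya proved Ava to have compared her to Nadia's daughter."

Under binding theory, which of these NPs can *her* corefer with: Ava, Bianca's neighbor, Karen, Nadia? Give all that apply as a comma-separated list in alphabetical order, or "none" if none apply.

Bianca's neighbor, Karen

*her* is a pronoun; Principle B requires it to be free in its binding domain — the clause headed by 'compared'.
— Ava: subject of the clause headed by 'compared'; c-commands the pronoun within its binding domain — blocked (Principle B).
— Bianca's neighbor: subject of the matrix clause; c-commands the pronoun but lies outside its binding domain — allowed.
— Karen: subject of the clause headed by 'insisted'; c-commands the pronoun but lies outside its binding domain — allowed.
— Nadia: possessor inside the second object DP of the clause headed by 'compared'; is c-commanded by the pronoun; coreference would bind this R-expression — blocked (Principle C).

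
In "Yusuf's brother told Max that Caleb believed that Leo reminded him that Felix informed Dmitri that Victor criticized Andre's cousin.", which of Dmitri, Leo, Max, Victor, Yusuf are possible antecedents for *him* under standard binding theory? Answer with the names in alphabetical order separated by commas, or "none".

Max, Yusuf

*him* is a pronoun; Principle B requires it to be free in its binding domain — the clause headed by 'reminded'.
— Dmitri: object of the clause headed by 'informed'; is c-commanded by the pronoun; coreference would bind this R-expression — blocked (Principle C).
— Leo: subject of the clause headed by 'reminded'; c-commands the pronoun within its binding domain — blocked (Principle B).
— Max: object of the matrix clause; c-commands the pronoun but lies outside its binding domain — allowed.
— Victor: subject of the clause headed by 'criticized'; is c-commanded by the pronoun; coreference would bind this R-expression — blocked (Principle C).
— Yusuf: possessor inside the subject DP of the matrix clause; does not c-command the pronoun — Principle B does not apply; allowed.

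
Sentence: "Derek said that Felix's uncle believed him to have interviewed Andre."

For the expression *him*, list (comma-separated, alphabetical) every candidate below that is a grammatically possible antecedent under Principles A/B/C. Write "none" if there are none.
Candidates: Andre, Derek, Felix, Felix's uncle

*him* is a pronoun; Principle B requires it to be free in its binding domain — the clause headed by 'believed'.
— Andre: object of the clause headed by 'interviewed'; is c-commanded by the pronoun; coreference would bind this R-expression — blocked (Principle C).
— Derek: subject of the matrix clause; c-commands the pronoun but lies outside its binding domain — allowed.
— Felix: possessor inside the subject DP of the clause headed by 'believed'; does not c-command the pronoun — Principle B does not apply; allowed.
— Felix's uncle: subject of the clause headed by 'believed'; c-commands the pronoun within its binding domain — blocked (Principle B).

Derek, Felix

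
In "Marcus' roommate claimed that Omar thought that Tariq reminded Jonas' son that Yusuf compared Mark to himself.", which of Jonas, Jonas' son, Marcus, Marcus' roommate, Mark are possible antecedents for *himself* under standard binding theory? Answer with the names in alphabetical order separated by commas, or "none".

*himself* is a reflexive; Principle A requires it to be bound within its binding domain — the clause headed by 'compared'.
— Jonas: possessor inside the object DP of the clause headed by 'reminded'; does not c-command the reflexive — cannot bind it (Principle A).
— Jonas' son: object of the clause headed by 'reminded'; c-commands the reflexive but lies outside its binding domain — cannot bind it (Principle A).
— Marcus: possessor inside the subject DP of the matrix clause; does not c-command the reflexive — cannot bind it (Principle A).
— Marcus' roommate: subject of the matrix clause; c-commands the reflexive but lies outside its binding domain — cannot bind it (Principle A).
— Mark: object of the clause headed by 'compared'; c-commands the reflexive within its binding domain — allowed (Principle A).

Mark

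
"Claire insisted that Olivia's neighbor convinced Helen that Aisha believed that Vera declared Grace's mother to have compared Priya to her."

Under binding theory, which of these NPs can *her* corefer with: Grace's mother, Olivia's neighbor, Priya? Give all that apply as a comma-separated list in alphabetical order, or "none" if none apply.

Olivia's neighbor

*her* is a pronoun; Principle B requires it to be free in its binding domain — the clause headed by 'compared'.
— Grace's mother: subject of the clause headed by 'compared'; c-commands the pronoun within its binding domain — blocked (Principle B).
— Olivia's neighbor: subject of the clause headed by 'convinced'; c-commands the pronoun but lies outside its binding domain — allowed.
— Priya: object of the clause headed by 'compared'; c-commands the pronoun within its binding domain — blocked (Principle B).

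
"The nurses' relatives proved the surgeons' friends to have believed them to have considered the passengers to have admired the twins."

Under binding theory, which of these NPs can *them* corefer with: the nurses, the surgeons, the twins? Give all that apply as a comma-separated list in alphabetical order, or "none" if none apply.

*them* is a pronoun; Principle B requires it to be free in its binding domain — the clause headed by 'believed'.
— the nurses: possessor inside the subject DP of the matrix clause; does not c-command the pronoun — Principle B does not apply; allowed.
— the surgeons: possessor inside the subject DP of the clause headed by 'believed'; does not c-command the pronoun — Principle B does not apply; allowed.
— the twins: object of the clause headed by 'admired'; is c-commanded by the pronoun; coreference would bind this R-expression — blocked (Principle C).

the nurses, the surgeons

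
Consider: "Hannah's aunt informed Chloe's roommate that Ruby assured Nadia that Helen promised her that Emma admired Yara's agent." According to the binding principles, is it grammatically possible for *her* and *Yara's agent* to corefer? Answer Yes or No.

*her* is a pronoun; Principle B requires it to be free in its binding domain — the clause headed by 'promised'.
— Yara's agent: object of the clause headed by 'admired'; is c-commanded by the pronoun; coreference would bind this R-expression — blocked (Principle C).

No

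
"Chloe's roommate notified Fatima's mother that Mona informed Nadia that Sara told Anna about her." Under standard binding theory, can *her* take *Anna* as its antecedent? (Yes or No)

No

*her* is a pronoun; Principle B requires it to be free in its binding domain — the clause headed by 'told'.
— Anna: object of the clause headed by 'told'; c-commands the pronoun within its binding domain — blocked (Principle B).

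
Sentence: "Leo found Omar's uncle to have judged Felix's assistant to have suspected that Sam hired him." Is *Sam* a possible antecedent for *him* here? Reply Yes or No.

*him* is a pronoun; Principle B requires it to be free in its binding domain — the clause headed by 'hired'.
— Sam: subject of the clause headed by 'hired'; c-commands the pronoun within its binding domain — blocked (Principle B).

No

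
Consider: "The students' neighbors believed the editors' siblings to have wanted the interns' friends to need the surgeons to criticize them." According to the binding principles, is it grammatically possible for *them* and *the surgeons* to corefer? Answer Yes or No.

No

*them* is a pronoun; Principle B requires it to be free in its binding domain — the clause headed by 'criticize'.
— the surgeons: subject of the clause headed by 'criticize'; c-commands the pronoun within its binding domain — blocked (Principle B).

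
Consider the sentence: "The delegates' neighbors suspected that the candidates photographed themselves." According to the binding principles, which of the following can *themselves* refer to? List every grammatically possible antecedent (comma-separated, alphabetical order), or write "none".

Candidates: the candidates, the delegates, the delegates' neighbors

*themselves* is a reflexive; Principle A requires it to be bound within its binding domain — the clause headed by 'photographed'.
— the candidates: subject of the clause headed by 'photographed'; c-commands the reflexive within its binding domain — allowed (Principle A).
— the delegates: possessor inside the subject DP of the matrix clause; does not c-command the reflexive — cannot bind it (Principle A).
— the delegates' neighbors: subject of the matrix clause; c-commands the reflexive but lies outside its binding domain — cannot bind it (Principle A).

the candidates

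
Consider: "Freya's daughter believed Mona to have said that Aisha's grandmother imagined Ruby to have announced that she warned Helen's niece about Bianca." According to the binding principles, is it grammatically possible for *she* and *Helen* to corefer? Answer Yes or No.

No

*she* is a pronoun; Principle B requires it to be free in its binding domain — the clause headed by 'warned'.
— Helen: possessor inside the object DP of the clause headed by 'warned'; is c-commanded by the pronoun; coreference would bind this R-expression — blocked (Principle C).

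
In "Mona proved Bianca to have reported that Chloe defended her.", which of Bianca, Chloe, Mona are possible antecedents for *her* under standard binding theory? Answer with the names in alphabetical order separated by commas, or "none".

Bianca, Mona

*her* is a pronoun; Principle B requires it to be free in its binding domain — the clause headed by 'defended'.
— Bianca: subject of the clause headed by 'reported'; c-commands the pronoun but lies outside its binding domain — allowed.
— Chloe: subject of the clause headed by 'defended'; c-commands the pronoun within its binding domain — blocked (Principle B).
— Mona: subject of the matrix clause; c-commands the pronoun but lies outside its binding domain — allowed.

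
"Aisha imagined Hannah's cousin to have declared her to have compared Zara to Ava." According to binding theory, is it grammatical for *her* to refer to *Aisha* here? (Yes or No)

*Aisha* is an R-expression; Principle C requires it to be free (not bound by any c-commanding expression).
— her: subject of the clause headed by 'compared'; the pronoun does not c-command the R-expression — coreference allowed.

Yes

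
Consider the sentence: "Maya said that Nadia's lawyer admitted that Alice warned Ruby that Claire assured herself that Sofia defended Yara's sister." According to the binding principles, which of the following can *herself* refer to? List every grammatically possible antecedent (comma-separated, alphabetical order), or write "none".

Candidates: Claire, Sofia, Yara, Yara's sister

Claire

*herself* is a reflexive; Principle A requires it to be bound within its binding domain — the clause headed by 'assured'.
— Claire: subject of the clause headed by 'assured'; c-commands the reflexive within its binding domain — allowed (Principle A).
— Sofia: subject of the clause headed by 'defended'; does not c-command the reflexive — cannot bind it (Principle A).
— Yara: possessor inside the object DP of the clause headed by 'defended'; does not c-command the reflexive — cannot bind it (Principle A).
— Yara's sister: object of the clause headed by 'defended'; does not c-command the reflexive — cannot bind it (Principle A).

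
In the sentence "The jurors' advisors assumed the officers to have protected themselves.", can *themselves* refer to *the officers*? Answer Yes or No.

Yes

*themselves* is a reflexive; Principle A requires it to be bound within its binding domain — the clause headed by 'protected'.
— the officers: subject of the clause headed by 'protected'; c-commands the reflexive within its binding domain — allowed (Principle A).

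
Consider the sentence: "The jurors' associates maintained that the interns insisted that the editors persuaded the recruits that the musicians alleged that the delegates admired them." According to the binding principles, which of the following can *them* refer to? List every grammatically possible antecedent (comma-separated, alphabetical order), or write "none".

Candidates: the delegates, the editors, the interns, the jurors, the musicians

*them* is a pronoun; Principle B requires it to be free in its binding domain — the clause headed by 'admired'.
— the delegates: subject of the clause headed by 'admired'; c-commands the pronoun within its binding domain — blocked (Principle B).
— the editors: subject of the clause headed by 'persuaded'; c-commands the pronoun but lies outside its binding domain — allowed.
— the interns: subject of the clause headed by 'insisted'; c-commands the pronoun but lies outside its binding domain — allowed.
— the jurors: possessor inside the subject DP of the matrix clause; does not c-command the pronoun — Principle B does not apply; allowed.
— the musicians: subject of the clause headed by 'alleged'; c-commands the pronoun but lies outside its binding domain — allowed.

the editors, the interns, the jurors, the musicians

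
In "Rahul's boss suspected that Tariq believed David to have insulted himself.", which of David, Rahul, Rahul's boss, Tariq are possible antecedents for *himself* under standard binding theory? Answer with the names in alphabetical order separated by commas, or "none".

David

*himself* is a reflexive; Principle A requires it to be bound within its binding domain — the clause headed by 'insulted'.
— David: subject of the clause headed by 'insulted'; c-commands the reflexive within its binding domain — allowed (Principle A).
— Rahul: possessor inside the subject DP of the matrix clause; does not c-command the reflexive — cannot bind it (Principle A).
— Rahul's boss: subject of the matrix clause; c-commands the reflexive but lies outside its binding domain — cannot bind it (Principle A).
— Tariq: subject of the clause headed by 'believed'; c-commands the reflexive but lies outside its binding domain — cannot bind it (Principle A).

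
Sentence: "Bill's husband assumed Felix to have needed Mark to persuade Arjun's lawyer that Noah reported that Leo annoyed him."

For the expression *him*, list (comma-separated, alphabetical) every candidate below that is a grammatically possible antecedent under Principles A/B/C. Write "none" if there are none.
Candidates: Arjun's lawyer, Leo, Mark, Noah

Arjun's lawyer, Mark, Noah

*him* is a pronoun; Principle B requires it to be free in its binding domain — the clause headed by 'annoyed'.
— Arjun's lawyer: object of the clause headed by 'persuade'; c-commands the pronoun but lies outside its binding domain — allowed.
— Leo: subject of the clause headed by 'annoyed'; c-commands the pronoun within its binding domain — blocked (Principle B).
— Mark: subject of the clause headed by 'persuade'; c-commands the pronoun but lies outside its binding domain — allowed.
— Noah: subject of the clause headed by 'reported'; c-commands the pronoun but lies outside its binding domain — allowed.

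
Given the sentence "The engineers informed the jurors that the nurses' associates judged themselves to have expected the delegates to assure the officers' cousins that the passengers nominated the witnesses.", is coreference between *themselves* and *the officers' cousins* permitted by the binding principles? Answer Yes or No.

*themselves* is a reflexive; Principle A requires it to be bound within its binding domain — the clause headed by 'judged'.
— the officers' cousins: object of the clause headed by 'assure'; does not c-command the reflexive — cannot bind it (Principle A).

No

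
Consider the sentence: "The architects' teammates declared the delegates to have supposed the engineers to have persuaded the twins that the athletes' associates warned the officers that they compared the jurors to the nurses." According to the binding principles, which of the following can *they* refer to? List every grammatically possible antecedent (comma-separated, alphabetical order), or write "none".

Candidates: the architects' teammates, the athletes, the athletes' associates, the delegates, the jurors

*they* is a pronoun; Principle B requires it to be free in its binding domain — the clause headed by 'compared'.
— the architects' teammates: subject of the matrix clause; c-commands the pronoun but lies outside its binding domain — allowed.
— the athletes: possessor inside the subject DP of the clause headed by 'warned'; does not c-command the pronoun — Principle B does not apply; allowed.
— the athletes' associates: subject of the clause headed by 'warned'; c-commands the pronoun but lies outside its binding domain — allowed.
— the delegates: subject of the clause headed by 'supposed'; c-commands the pronoun but lies outside its binding domain — allowed.
— the jurors: object of the clause headed by 'compared'; is c-commanded by the pronoun; coreference would bind this R-expression — blocked (Principle C).

the architects' teammates, the athletes, the athletes' associates, the delegates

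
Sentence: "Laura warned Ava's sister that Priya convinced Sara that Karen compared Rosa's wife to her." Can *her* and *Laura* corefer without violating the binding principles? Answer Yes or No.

Yes

*Laura* is an R-expression; Principle C requires it to be free (not bound by any c-commanding expression).
— her: second object of the clause headed by 'compared'; the pronoun does not c-command the R-expression — coreference allowed.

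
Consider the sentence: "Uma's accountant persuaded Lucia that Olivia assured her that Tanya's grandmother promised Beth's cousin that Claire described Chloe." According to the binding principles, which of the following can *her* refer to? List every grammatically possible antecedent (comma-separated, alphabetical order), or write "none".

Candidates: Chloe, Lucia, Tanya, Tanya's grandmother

Lucia

*her* is a pronoun; Principle B requires it to be free in its binding domain — the clause headed by 'assured'.
— Chloe: object of the clause headed by 'described'; is c-commanded by the pronoun; coreference would bind this R-expression — blocked (Principle C).
— Lucia: object of the matrix clause; c-commands the pronoun but lies outside its binding domain — allowed.
— Tanya: possessor inside the subject DP of the clause headed by 'promised'; is c-commanded by the pronoun; coreference would bind this R-expression — blocked (Principle C).
— Tanya's grandmother: subject of the clause headed by 'promised'; is c-commanded by the pronoun; coreference would bind this R-expression — blocked (Principle C).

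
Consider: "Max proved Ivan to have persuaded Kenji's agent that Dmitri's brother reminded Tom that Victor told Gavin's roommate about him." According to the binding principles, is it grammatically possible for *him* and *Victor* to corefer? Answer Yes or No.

No

*him* is a pronoun; Principle B requires it to be free in its binding domain — the clause headed by 'told'.
— Victor: subject of the clause headed by 'told'; c-commands the pronoun within its binding domain — blocked (Principle B).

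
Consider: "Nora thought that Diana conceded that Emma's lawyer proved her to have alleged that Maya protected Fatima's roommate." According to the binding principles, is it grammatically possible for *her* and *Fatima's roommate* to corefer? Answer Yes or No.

No

*her* is a pronoun; Principle B requires it to be free in its binding domain — the clause headed by 'proved'.
— Fatima's roommate: object of the clause headed by 'protected'; is c-commanded by the pronoun; coreference would bind this R-expression — blocked (Principle C).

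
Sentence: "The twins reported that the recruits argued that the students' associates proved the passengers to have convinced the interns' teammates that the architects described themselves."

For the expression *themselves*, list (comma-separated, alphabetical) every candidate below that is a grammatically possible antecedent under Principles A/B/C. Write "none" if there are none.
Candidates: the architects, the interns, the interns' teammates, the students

the architects

*themselves* is a reflexive; Principle A requires it to be bound within its binding domain — the clause headed by 'described'.
— the architects: subject of the clause headed by 'described'; c-commands the reflexive within its binding domain — allowed (Principle A).
— the interns: possessor inside the object DP of the clause headed by 'convinced'; does not c-command the reflexive — cannot bind it (Principle A).
— the interns' teammates: object of the clause headed by 'convinced'; c-commands the reflexive but lies outside its binding domain — cannot bind it (Principle A).
— the students: possessor inside the subject DP of the clause headed by 'proved'; does not c-command the reflexive — cannot bind it (Principle A).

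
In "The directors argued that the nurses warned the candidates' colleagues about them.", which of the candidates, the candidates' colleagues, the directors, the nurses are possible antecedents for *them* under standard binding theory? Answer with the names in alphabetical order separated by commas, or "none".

*them* is a pronoun; Principle B requires it to be free in its binding domain — the clause headed by 'warned'.
— the candidates: possessor inside the object DP of the clause headed by 'warned'; does not c-command the pronoun — Principle B does not apply; allowed.
— the candidates' colleagues: object of the clause headed by 'warned'; c-commands the pronoun within its binding domain — blocked (Principle B).
— the directors: subject of the matrix clause; c-commands the pronoun but lies outside its binding domain — allowed.
— the nurses: subject of the clause headed by 'warned'; c-commands the pronoun within its binding domain — blocked (Principle B).

the candidates, the directors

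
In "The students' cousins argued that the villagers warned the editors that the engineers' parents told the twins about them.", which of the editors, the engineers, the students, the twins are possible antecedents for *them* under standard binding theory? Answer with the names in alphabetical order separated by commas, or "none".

*them* is a pronoun; Principle B requires it to be free in its binding domain — the clause headed by 'told'.
— the editors: object of the clause headed by 'warned'; c-commands the pronoun but lies outside its binding domain — allowed.
— the engineers: possessor inside the subject DP of the clause headed by 'told'; does not c-command the pronoun — Principle B does not apply; allowed.
— the students: possessor inside the subject DP of the matrix clause; does not c-command the pronoun — Principle B does not apply; allowed.
— the twins: object of the clause headed by 'told'; c-commands the pronoun within its binding domain — blocked (Principle B).

the editors, the engineers, the students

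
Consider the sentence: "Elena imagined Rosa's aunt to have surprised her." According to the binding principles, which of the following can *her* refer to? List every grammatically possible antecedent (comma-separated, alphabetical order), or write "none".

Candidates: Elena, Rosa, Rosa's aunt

*her* is a pronoun; Principle B requires it to be free in its binding domain — the clause headed by 'surprised'.
— Elena: subject of the matrix clause; c-commands the pronoun but lies outside its binding domain — allowed.
— Rosa: possessor inside the subject DP of the clause headed by 'surprised'; does not c-command the pronoun — Principle B does not apply; allowed.
— Rosa's aunt: subject of the clause headed by 'surprised'; c-commands the pronoun within its binding domain — blocked (Principle B).

Elena, Rosa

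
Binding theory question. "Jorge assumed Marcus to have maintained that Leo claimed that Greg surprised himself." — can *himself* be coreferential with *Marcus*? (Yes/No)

No

*himself* is a reflexive; Principle A requires it to be bound within its binding domain — the clause headed by 'surprised'.
— Marcus: subject of the clause headed by 'maintained'; c-commands the reflexive but lies outside its binding domain — cannot bind it (Principle A).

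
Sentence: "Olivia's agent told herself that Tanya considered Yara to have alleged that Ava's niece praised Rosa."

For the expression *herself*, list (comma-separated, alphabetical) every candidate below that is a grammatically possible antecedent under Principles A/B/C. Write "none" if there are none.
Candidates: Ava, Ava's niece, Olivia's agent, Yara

Olivia's agent

*herself* is a reflexive; Principle A requires it to be bound within its binding domain — the matrix clause.
— Ava: possessor inside the subject DP of the clause headed by 'praised'; does not c-command the reflexive — cannot bind it (Principle A).
— Ava's niece: subject of the clause headed by 'praised'; does not c-command the reflexive — cannot bind it (Principle A).
— Olivia's agent: subject of the matrix clause; c-commands the reflexive within its binding domain — allowed (Principle A).
— Yara: subject of the clause headed by 'alleged'; does not c-command the reflexive — cannot bind it (Principle A).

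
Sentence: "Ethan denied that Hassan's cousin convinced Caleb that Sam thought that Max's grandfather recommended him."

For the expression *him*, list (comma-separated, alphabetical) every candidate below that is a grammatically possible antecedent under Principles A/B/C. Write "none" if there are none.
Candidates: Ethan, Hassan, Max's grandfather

*him* is a pronoun; Principle B requires it to be free in its binding domain — the clause headed by 'recommended'.
— Ethan: subject of the matrix clause; c-commands the pronoun but lies outside its binding domain — allowed.
— Hassan: possessor inside the subject DP of the clause headed by 'convinced'; does not c-command the pronoun — Principle B does not apply; allowed.
— Max's grandfather: subject of the clause headed by 'recommended'; c-commands the pronoun within its binding domain — blocked (Principle B).

Ethan, Hassan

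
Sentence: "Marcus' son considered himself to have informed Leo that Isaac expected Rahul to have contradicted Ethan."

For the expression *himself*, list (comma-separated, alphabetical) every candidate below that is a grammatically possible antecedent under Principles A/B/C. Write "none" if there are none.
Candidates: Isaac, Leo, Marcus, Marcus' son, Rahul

*himself* is a reflexive; Principle A requires it to be bound within its binding domain — the matrix clause.
— Isaac: subject of the clause headed by 'expected'; does not c-command the reflexive — cannot bind it (Principle A).
— Leo: object of the clause headed by 'informed'; does not c-command the reflexive — cannot bind it (Principle A).
— Marcus: possessor inside the subject DP of the matrix clause; does not c-command the reflexive — cannot bind it (Principle A).
— Marcus' son: subject of the matrix clause; c-commands the reflexive within its binding domain — allowed (Principle A).
— Rahul: subject of the clause headed by 'contradicted'; does not c-command the reflexive — cannot bind it (Principle A).

Marcus' son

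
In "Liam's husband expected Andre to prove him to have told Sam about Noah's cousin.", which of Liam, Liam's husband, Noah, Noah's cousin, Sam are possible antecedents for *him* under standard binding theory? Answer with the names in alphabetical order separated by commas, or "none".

*him* is a pronoun; Principle B requires it to be free in its binding domain — the clause headed by 'prove'.
— Liam: possessor inside the subject DP of the matrix clause; does not c-command the pronoun — Principle B does not apply; allowed.
— Liam's husband: subject of the matrix clause; c-commands the pronoun but lies outside its binding domain — allowed.
— Noah: possessor inside the second object DP of the clause headed by 'told'; is c-commanded by the pronoun; coreference would bind this R-expression — blocked (Principle C).
— Noah's cousin: second object of the clause headed by 'told'; is c-commanded by the pronoun; coreference would bind this R-expression — blocked (Principle C).
— Sam: object of the clause headed by 'told'; is c-commanded by the pronoun; coreference would bind this R-expression — blocked (Principle C).

Liam, Liam's husband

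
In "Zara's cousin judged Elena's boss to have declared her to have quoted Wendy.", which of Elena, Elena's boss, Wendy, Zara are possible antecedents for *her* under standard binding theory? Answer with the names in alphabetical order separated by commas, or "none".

*her* is a pronoun; Principle B requires it to be free in its binding domain — the clause headed by 'declared'.
— Elena: possessor inside the subject DP of the clause headed by 'declared'; does not c-command the pronoun — Principle B does not apply; allowed.
— Elena's boss: subject of the clause headed by 'declared'; c-commands the pronoun within its binding domain — blocked (Principle B).
— Wendy: object of the clause headed by 'quoted'; is c-commanded by the pronoun; coreference would bind this R-expression — blocked (Principle C).
— Zara: possessor inside the subject DP of the matrix clause; does not c-command the pronoun — Principle B does not apply; allowed.

Elena, Zara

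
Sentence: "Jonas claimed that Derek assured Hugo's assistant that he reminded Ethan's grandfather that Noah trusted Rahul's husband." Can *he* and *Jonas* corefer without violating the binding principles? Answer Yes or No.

*Jonas* is an R-expression; Principle C requires it to be free (not bound by any c-commanding expression).
— he: subject of the clause headed by 'reminded'; the pronoun does not c-command the R-expression — coreference allowed.

Yes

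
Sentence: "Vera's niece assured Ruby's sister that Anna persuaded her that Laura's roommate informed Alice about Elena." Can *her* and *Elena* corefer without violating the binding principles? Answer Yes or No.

*Elena* is an R-expression; Principle C requires it to be free (not bound by any c-commanding expression).
— her: object of the clause headed by 'persuaded'; the pronoun c-commands the R-expression — coreference blocked (Principle C).

No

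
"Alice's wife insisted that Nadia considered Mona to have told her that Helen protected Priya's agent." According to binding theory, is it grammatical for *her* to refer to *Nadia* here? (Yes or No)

Yes

*Nadia* is an R-expression; Principle C requires it to be free (not bound by any c-commanding expression).
— her: object of the clause headed by 'told'; the pronoun does not c-command the R-expression — coreference allowed.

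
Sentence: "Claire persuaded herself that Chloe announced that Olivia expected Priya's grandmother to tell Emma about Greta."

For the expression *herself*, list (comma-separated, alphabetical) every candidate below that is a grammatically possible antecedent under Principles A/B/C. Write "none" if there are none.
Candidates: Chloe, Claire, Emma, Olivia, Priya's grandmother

Claire

*herself* is a reflexive; Principle A requires it to be bound within its binding domain — the matrix clause.
— Chloe: subject of the clause headed by 'announced'; does not c-command the reflexive — cannot bind it (Principle A).
— Claire: subject of the matrix clause; c-commands the reflexive within its binding domain — allowed (Principle A).
— Emma: object of the clause headed by 'tell'; does not c-command the reflexive — cannot bind it (Principle A).
— Olivia: subject of the clause headed by 'expected'; does not c-command the reflexive — cannot bind it (Principle A).
— Priya's grandmother: subject of the clause headed by 'tell'; does not c-command the reflexive — cannot bind it (Principle A).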